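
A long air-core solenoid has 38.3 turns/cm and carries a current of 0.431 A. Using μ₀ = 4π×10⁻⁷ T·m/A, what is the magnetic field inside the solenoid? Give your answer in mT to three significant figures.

B ≈ 2.07 mT

Inside a long solenoid, B = μ₀nI.
B = (4π×10⁻⁷)(3.830×10^3 m⁻¹)(0.431 A) = 2.074×10^-3 T.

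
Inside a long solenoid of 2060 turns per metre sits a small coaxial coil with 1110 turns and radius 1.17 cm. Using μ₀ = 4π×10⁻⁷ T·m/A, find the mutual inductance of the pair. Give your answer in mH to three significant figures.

The outer solenoid produces a uniform field B₁ = μ₀n₁I₁ across the inner coil,
so the flux linkage is N₂Φ = N₂B₁A₂ = μ₀n₁N₂A₂·I₁, giving M = μ₀n₁N₂A₂.
A₂ = πr² = π(1.170×10^-2 m)² = 4.301×10^-4 m².
M = (4π×10⁻⁷)(2060)(1110)(4.301×10^-4) = 1.236×10^-3 H.

M ≈ 1.24 mH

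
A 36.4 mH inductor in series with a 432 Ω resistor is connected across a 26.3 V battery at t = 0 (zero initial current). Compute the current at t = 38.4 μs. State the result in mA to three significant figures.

I ≈ 22.3 mA

τ = L/R = 3.640×10^-2/432 = 8.426×10^-5 s; final current I_∞ = ε/R = 26.3/432 = 6.088×10^-2 A.
I(t) = I_∞(1 − e^(−t/τ)) with t/τ = 0.456.
I = (6.088×10^-2)(1 − e^(−0.456)) = 2.228×10^-2 A.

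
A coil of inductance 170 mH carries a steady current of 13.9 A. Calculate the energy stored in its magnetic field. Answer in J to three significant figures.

U ≈ 16.4 J

Stored magnetic energy: U = ½LI².
U = ½(0.17 H)(13.9 A)² = 16.42 J.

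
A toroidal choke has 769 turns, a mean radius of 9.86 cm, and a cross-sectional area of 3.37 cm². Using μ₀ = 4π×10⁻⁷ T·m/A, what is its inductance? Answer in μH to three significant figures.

L ≈ 404 μH

For a thin toroid, L = μ₀N²A/(2πR).
L = (4π×10⁻⁷)(769)²(3.370×10^-4) / (2π×9.860×10^-2 m) = 4.042×10^-4 H.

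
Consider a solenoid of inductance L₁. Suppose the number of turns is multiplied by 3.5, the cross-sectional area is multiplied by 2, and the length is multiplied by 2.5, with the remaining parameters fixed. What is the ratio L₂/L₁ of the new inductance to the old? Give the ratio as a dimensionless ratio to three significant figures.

L₂/L₁ = 9.80

For a solenoid, L ∝ μᵣN²A/ℓ.
L₂/L₁ = (3.5)^2 × (2) × (2.5)^-1 = 9.80.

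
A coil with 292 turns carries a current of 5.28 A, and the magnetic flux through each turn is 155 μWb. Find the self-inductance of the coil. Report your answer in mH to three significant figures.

Self-inductance is defined by L = NΦ_B/I (flux linkage over current).
L = (292)(1.550×10^-4 Wb)/(5.28 A) = 8.572×10^-3 H.

L ≈ 8.57 mH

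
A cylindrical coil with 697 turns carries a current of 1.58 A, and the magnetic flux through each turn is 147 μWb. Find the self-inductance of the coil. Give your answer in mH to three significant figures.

Self-inductance is defined by L = NΦ_B/I (flux linkage over current).
L = (697)(1.470×10^-4 Wb)/(1.58 A) = 6.4847×10^-2 H.

L ≈ 64.8 mH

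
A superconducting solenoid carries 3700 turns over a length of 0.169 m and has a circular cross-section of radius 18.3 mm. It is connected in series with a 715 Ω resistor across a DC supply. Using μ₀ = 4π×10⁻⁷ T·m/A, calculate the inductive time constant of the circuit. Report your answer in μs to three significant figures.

A = πr² = π(1.830×10^-2 m)² = 1.052×10^-3 m².
L = μ₀N²A/ℓ = (4π×10⁻⁷)(3700)²(1.052×10^-3)/(0.169) = 0.1071 H.
τ = L/R = (0.1071)/(715) = 1.498×10^-4 s.

τ ≈ 150 μs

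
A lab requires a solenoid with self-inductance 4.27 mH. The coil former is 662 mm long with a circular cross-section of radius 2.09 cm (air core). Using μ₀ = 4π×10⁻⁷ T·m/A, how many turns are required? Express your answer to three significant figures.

N ≈ 1280 turns

A = πr² = π(2.090×10^-2 m)² = 1.372×10^-3 m².
From L = μ₀N²A/ℓ, N = √(Lℓ / (μ₀A)).
N = √[(4.270×10^-3)(0.662) / ((4π×10⁻⁷)×1.372×10^-3)] = √(1.639×10^6) ≈ 1280.3.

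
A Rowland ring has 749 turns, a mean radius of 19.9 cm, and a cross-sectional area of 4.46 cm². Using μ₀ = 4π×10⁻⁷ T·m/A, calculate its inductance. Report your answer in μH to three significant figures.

L ≈ 251 μH

For a thin toroid, L = μ₀N²A/(2πR).
L = (4π×10⁻⁷)(749)²(4.460×10^-4) / (2π×0.199 m) = 2.5146×10^-4 H.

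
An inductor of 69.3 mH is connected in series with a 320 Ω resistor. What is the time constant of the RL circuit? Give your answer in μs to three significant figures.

τ ≈ 217 μs

τ = L/R = (6.930×10^-2 H)/(320 Ω) = 2.166×10^-4 s.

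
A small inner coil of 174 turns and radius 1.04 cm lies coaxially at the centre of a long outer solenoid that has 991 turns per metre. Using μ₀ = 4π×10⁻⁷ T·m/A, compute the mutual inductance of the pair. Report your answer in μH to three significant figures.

M ≈ 73.6 μH

The outer solenoid produces a uniform field B₁ = μ₀n₁I₁ across the inner coil,
so the flux linkage is N₂Φ = N₂B₁A₂ = μ₀n₁N₂A₂·I₁, giving M = μ₀n₁N₂A₂.
A₂ = πr² = π(1.040×10^-2 m)² = 3.398×10^-4 m².
M = (4π×10⁻⁷)(991)(174)(3.398×10^-4) = 7.363×10^-5 H.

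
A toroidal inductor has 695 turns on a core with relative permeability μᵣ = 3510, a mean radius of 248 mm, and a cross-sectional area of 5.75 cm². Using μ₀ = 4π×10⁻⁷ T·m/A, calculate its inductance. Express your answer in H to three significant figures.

L ≈ 0.786 H

For a thin toroid, L = μ₀μᵣN²A/(2πR).
L = (4π×10⁻⁷)(3510)(695)²(5.750×10^-4) / (2π×0.248 m) = 0.7862 H.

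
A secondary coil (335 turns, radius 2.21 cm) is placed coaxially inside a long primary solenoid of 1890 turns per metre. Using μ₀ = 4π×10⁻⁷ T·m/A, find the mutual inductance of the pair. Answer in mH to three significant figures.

The outer solenoid produces a uniform field B₁ = μ₀n₁I₁ across the inner coil,
so the flux linkage is N₂Φ = N₂B₁A₂ = μ₀n₁N₂A₂·I₁, giving M = μ₀n₁N₂A₂.
A₂ = πr² = π(2.210×10^-2 m)² = 1.534×10^-3 m².
M = (4π×10⁻⁷)(1890)(335)(1.534×10^-3) = 1.221×10^-3 H.

M ≈ 1.22 mH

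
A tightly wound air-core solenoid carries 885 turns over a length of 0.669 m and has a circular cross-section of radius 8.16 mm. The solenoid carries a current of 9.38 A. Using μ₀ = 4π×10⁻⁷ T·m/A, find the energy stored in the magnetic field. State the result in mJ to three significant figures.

A = πr² = π(8.160×10^-3 m)² = 2.092×10^-4 m².
L = μ₀N²A/ℓ = (4π×10⁻⁷)(885)²(2.092×10^-4)/(0.669) = 3.078×10^-4 H.
U = ½LI² = ½(3.078×10^-4)(9.38)² = 1.354×10^-2 J.

U ≈ 13.5 mJ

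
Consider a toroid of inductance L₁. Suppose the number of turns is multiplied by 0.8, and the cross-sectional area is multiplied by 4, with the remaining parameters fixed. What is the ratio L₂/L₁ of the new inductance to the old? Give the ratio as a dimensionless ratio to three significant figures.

For a toroid, L ∝ μᵣN²A/R.
L₂/L₁ = (0.8)^2 × (4) = 2.56.

L₂/L₁ = 2.56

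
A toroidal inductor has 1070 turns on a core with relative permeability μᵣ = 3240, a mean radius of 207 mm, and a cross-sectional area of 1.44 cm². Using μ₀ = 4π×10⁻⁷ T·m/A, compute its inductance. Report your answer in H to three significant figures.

L ≈ 0.516 H

For a thin toroid, L = μ₀μᵣN²A/(2πR).
L = (4π×10⁻⁷)(3240)(1070)²(1.440×10^-4) / (2π×0.207 m) = 0.5161 H.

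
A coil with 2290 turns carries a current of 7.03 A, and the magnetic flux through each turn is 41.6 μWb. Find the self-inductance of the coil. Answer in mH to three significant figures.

L ≈ 13.6 mH

Self-inductance is defined by L = NΦ_B/I (flux linkage over current).
L = (2290)(4.160×10^-5 Wb)/(7.03 A) = 1.355×10^-2 H.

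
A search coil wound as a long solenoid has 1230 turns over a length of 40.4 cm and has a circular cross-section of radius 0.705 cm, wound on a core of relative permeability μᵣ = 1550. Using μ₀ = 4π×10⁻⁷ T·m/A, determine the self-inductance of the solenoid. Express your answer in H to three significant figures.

A = πr² = π(7.050×10^-3 m)² = 1.561×10^-4 m².
For a long solenoid, L = μ₀μᵣN²A/ℓ.
L = (4π×10⁻⁷)(1550)(1230)²(1.561×10^-4)/(0.404 m) = 1.139 H.

L ≈ 1.14 H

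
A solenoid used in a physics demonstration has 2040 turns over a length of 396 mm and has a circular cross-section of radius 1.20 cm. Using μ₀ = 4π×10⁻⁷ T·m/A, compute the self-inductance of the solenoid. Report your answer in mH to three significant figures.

L ≈ 5.97 mH

A = πr² = π(1.200×10^-2 m)² = 4.524×10^-4 m².
For a long solenoid, L = μ₀N²A/ℓ.
L = (4π×10⁻⁷)(2040)²(4.524×10^-4)/(0.396 m) = 5.974×10^-3 H.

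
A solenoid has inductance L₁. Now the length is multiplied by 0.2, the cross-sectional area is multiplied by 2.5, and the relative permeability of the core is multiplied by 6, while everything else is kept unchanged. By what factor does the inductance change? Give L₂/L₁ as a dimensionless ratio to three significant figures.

For a solenoid, L ∝ μᵣN²A/ℓ.
L₂/L₁ = (0.2)^-1 × (2.5) × (6) = 75.0.

L₂/L₁ = 75.0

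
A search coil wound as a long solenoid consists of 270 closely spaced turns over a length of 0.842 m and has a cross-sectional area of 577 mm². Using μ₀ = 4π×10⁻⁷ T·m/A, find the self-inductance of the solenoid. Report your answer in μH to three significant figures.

A = 577 mm² = 5.770×10^-4 m².
For a long solenoid, L = μ₀N²A/ℓ.
L = (4π×10⁻⁷)(270)²(5.770×10^-4)/(0.842 m) = 6.278×10^-5 H.

L ≈ 62.8 μH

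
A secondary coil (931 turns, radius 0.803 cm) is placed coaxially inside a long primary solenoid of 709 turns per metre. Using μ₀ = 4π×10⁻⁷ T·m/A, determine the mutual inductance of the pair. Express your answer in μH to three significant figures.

The outer solenoid produces a uniform field B₁ = μ₀n₁I₁ across the inner coil,
so the flux linkage is N₂Φ = N₂B₁A₂ = μ₀n₁N₂A₂·I₁, giving M = μ₀n₁N₂A₂.
A₂ = πr² = π(8.030×10^-3 m)² = 2.026×10^-4 m².
M = (4π×10⁻⁷)(709)(931)(2.026×10^-4) = 1.680×10^-4 H.

M ≈ 168 μH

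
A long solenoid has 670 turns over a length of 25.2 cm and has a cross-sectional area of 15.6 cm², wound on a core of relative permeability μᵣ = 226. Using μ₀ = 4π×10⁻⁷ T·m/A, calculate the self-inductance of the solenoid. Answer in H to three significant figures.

L ≈ 0.789 H

A = 15.6 cm² = 1.560×10^-3 m².
For a long solenoid, L = μ₀μᵣN²A/ℓ.
L = (4π×10⁻⁷)(226)(670)²(1.560×10^-3)/(0.252 m) = 0.7892 H.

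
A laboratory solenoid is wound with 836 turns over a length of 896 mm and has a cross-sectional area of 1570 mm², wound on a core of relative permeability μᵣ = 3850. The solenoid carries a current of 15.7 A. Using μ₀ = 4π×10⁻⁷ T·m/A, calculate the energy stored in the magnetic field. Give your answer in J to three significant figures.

U ≈ 730 J

A = 1570 mm² = 1.570×10^-3 m².
L = μ₀μᵣN²A/ℓ = (4π×10⁻⁷)(3850)(836)²(1.570×10^-3)/(0.896) = 5.9248 H.
U = ½LI² = ½(5.9248)(15.7)² = 730.2 J.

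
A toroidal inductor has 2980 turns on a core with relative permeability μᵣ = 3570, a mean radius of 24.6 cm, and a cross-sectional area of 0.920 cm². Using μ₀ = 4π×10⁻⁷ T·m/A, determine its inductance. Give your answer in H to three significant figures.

L ≈ 2.37 H

For a thin toroid, L = μ₀μᵣN²A/(2πR).
L = (4π×10⁻⁷)(3570)(2980)²(9.200×10^-5) / (2π×0.246 m) = 2.371 H.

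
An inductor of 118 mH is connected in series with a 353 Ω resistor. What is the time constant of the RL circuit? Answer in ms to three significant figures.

τ = L/R = (0.118 H)/(353 Ω) = 3.343×10^-4 s.

τ ≈ 0.334 ms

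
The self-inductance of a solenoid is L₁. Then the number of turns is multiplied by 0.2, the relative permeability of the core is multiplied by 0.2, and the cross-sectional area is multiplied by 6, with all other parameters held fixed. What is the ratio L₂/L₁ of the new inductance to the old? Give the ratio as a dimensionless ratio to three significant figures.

For a solenoid, L ∝ μᵣN²A/ℓ.
L₂/L₁ = (0.2)^2 × (0.2) × (6) = 0.0480.

L₂/L₁ = 0.0480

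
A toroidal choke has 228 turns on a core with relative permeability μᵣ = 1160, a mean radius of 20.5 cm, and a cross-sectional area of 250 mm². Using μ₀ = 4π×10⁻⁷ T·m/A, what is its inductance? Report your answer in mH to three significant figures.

For a thin toroid, L = μ₀μᵣN²A/(2πR).
L = (4π×10⁻⁷)(1160)(228)²(2.500×10^-4) / (2π×0.205 m) = 1.471×10^-2 H.

L ≈ 14.7 mH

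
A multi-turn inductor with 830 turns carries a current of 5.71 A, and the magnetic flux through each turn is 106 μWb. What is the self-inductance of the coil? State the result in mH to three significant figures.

L ≈ 15.4 mH

Self-inductance is defined by L = NΦ_B/I (flux linkage over current).
L = (830)(1.060×10^-4 Wb)/(5.71 A) = 1.541×10^-2 H.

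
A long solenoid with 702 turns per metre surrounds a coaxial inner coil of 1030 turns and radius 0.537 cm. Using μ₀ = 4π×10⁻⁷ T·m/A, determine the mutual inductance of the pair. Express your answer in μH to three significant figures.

M ≈ 82.3 μH

The outer solenoid produces a uniform field B₁ = μ₀n₁I₁ across the inner coil,
so the flux linkage is N₂Φ = N₂B₁A₂ = μ₀n₁N₂A₂·I₁, giving M = μ₀n₁N₂A₂.
A₂ = πr² = π(5.370×10^-3 m)² = 9.059×10^-5 m².
M = (4π×10⁻⁷)(702)(1030)(9.059×10^-5) = 8.232×10^-5 H.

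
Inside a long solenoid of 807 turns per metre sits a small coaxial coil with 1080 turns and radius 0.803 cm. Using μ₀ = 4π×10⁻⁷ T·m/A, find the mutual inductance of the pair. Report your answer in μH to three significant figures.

M ≈ 222 μH

The outer solenoid produces a uniform field B₁ = μ₀n₁I₁ across the inner coil,
so the flux linkage is N₂Φ = N₂B₁A₂ = μ₀n₁N₂A₂·I₁, giving M = μ₀n₁N₂A₂.
A₂ = πr² = π(8.030×10^-3 m)² = 2.026×10^-4 m².
M = (4π×10⁻⁷)(807)(1080)(2.026×10^-4) = 2.219×10^-4 H.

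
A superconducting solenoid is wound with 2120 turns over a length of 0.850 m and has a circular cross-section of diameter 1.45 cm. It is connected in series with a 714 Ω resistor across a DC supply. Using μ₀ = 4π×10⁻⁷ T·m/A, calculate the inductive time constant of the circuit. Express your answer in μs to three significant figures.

A = π(d/2)² = π(7.250×10^-3 m)² = 1.651×10^-4 m².
L = μ₀N²A/ℓ = (4π×10⁻⁷)(2120)²(1.651×10^-4)/(0.85) = 1.097×10^-3 H.
τ = L/R = (1.097×10^-3)/(714) = 1.537×10^-6 s.

τ ≈ 1.54 μs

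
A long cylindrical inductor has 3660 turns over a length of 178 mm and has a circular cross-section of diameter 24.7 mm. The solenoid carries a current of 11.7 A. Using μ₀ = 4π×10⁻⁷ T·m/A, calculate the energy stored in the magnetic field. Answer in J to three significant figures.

A = π(d/2)² = π(1.235×10^-2 m)² = 4.792×10^-4 m².
L = μ₀N²A/ℓ = (4π×10⁻⁷)(3660)²(4.792×10^-4)/(0.178) = 4.531×10^-2 H.
U = ½LI² = ½(4.531×10^-2)(11.7)² = 3.102 J.

U ≈ 3.10 J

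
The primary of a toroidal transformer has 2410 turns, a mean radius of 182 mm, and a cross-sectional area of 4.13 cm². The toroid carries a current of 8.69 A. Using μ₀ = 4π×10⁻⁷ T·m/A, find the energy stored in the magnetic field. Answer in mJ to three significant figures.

U ≈ 99.5 mJ

L = μ₀N²A/(2πR) = (4π×10⁻⁷)(2410)²(4.130×10^-4)/(2π×0.182) = 2.636×10^-3 H.
U = ½LI² = ½(2.636×10^-3)(8.69)² = 9.953×10^-2 J.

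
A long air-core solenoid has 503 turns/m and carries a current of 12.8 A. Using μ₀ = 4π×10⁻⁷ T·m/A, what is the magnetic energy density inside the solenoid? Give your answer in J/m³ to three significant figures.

u ≈ 26.0 J/m³

B = μ₀nI = (4π×10⁻⁷)(503)(12.8) = 8.091×10^-3 T.
u = B²/(2μ₀) = (8.091×10^-3)²/(2×4π×10⁻⁷) = 26.046 J/m³.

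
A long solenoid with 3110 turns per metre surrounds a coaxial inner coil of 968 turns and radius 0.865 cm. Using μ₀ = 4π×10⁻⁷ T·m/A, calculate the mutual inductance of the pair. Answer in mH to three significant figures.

M ≈ 0.889 mH

The outer solenoid produces a uniform field B₁ = μ₀n₁I₁ across the inner coil,
so the flux linkage is N₂Φ = N₂B₁A₂ = μ₀n₁N₂A₂·I₁, giving M = μ₀n₁N₂A₂.
A₂ = πr² = π(8.650×10^-3 m)² = 2.351×10^-4 m².
M = (4π×10⁻⁷)(3110)(968)(2.351×10^-4) = 8.893×10^-4 H.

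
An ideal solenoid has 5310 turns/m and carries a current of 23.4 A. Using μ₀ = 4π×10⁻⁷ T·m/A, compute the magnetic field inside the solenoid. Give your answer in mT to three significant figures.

B ≈ 156 mT

Inside a long solenoid, B = μ₀nI.
B = (4π×10⁻⁷)(5.310×10^3 m⁻¹)(23.4 A) = 0.1561 T.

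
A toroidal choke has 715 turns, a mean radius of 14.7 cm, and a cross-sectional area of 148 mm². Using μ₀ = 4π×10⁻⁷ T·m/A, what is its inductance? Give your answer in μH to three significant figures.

L ≈ 103 μH

For a thin toroid, L = μ₀N²A/(2πR).
L = (4π×10⁻⁷)(715)²(1.480×10^-4) / (2π×0.147 m) = 1.029×10^-4 H.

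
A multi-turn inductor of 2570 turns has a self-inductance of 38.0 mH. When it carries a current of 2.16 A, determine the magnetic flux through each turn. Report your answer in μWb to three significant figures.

Φ_B ≈ 31.9 μWb

From L = NΦ_B/I, the flux per turn is Φ_B = LI/N.
Φ_B = (3.800×10^-2 H)(2.16 A)/2570 = 3.194×10^-5 Wb.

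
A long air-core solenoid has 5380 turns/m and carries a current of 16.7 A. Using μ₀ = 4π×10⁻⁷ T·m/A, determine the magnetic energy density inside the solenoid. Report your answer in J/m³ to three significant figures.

B = μ₀nI = (4π×10⁻⁷)(5.380×10^3)(16.7) = 0.1129 T.
u = B²/(2μ₀) = (0.1129)²/(2×4π×10⁻⁷) = 5.072×10^3 J/m³.

u ≈ 5070 J/m³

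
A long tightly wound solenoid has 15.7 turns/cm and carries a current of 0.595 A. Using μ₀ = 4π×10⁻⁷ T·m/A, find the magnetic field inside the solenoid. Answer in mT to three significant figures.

B ≈ 1.17 mT

Inside a long solenoid, B = μ₀nI.
B = (4π×10⁻⁷)(1.570×10^3 m⁻¹)(0.595 A) = 1.174×10^-3 T.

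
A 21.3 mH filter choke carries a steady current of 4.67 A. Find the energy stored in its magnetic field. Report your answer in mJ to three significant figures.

U ≈ 232 mJ

Stored magnetic energy: U = ½LI².
U = ½(2.130×10^-2 H)(4.67 A)² = 0.2323 J.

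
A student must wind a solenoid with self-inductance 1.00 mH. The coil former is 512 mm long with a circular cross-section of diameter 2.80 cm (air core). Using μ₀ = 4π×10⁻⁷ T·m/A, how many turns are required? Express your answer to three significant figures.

N ≈ 813 turns

A = π(d/2)² = π(1.400×10^-2 m)² = 6.158×10^-4 m².
From L = μ₀N²A/ℓ, N = √(Lℓ / (μ₀A)).
N = √[(1.000×10^-3)(0.512) / ((4π×10⁻⁷)×6.158×10^-4)] = √(6.617×10^5) ≈ 813.4.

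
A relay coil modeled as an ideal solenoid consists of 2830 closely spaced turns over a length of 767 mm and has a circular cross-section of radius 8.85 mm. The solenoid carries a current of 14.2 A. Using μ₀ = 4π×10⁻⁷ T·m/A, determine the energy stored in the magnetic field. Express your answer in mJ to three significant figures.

A = πr² = π(8.850×10^-3 m)² = 2.461×10^-4 m².
L = μ₀N²A/ℓ = (4π×10⁻⁷)(2830)²(2.461×10^-4)/(0.767) = 3.229×10^-3 H.
U = ½LI² = ½(3.229×10^-3)(14.2)² = 0.3255 J.

U ≈ 326 mJ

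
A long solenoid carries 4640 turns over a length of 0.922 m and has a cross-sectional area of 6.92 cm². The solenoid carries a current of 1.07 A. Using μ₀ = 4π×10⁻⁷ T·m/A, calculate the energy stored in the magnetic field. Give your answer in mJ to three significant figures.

U ≈ 11.6 mJ

A = 6.92 cm² = 6.920×10^-4 m².
L = μ₀N²A/ℓ = (4π×10⁻⁷)(4640)²(6.920×10^-4)/(0.922) = 2.031×10^-2 H.
U = ½LI² = ½(2.031×10^-2)(1.07)² = 1.162×10^-2 J.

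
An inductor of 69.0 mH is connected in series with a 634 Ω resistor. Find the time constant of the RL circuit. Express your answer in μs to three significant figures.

τ = L/R = (6.900×10^-2 H)/(634 Ω) = 1.088×10^-4 s.

τ ≈ 109 μs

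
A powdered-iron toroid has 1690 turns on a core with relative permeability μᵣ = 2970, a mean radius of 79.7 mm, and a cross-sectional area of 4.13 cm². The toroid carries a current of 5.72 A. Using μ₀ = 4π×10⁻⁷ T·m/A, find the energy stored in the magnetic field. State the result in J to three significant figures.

U ≈ 144 J

L = μ₀μᵣN²A/(2πR) = (4π×10⁻⁷)(2970)(1690)²(4.130×10^-4)/(2π×7.970×10^-2) = 8.791 H.
U = ½LI² = ½(8.791)(5.72)² = 143.8 J.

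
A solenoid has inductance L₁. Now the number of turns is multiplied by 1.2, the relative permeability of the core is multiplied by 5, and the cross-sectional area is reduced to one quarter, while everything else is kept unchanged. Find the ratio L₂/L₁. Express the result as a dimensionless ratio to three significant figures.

L₂/L₁ = 1.80

For a solenoid, L ∝ μᵣN²A/ℓ.
L₂/L₁ = (1.2)^2 × (5) × (0.25) = 1.80.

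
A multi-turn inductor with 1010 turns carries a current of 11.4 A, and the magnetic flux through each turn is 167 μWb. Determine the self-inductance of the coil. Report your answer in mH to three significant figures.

Self-inductance is defined by L = NΦ_B/I (flux linkage over current).
L = (1010)(1.670×10^-4 Wb)/(11.4 A) = 1.480×10^-2 H.

L ≈ 14.8 mH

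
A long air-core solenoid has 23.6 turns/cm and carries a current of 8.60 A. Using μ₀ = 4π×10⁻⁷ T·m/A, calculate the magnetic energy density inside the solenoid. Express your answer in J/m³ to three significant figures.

B = μ₀nI = (4π×10⁻⁷)(2.360×10^3)(8.60) = 2.550×10^-2 T.
u = B²/(2μ₀) = (2.550×10^-2)²/(2×4π×10⁻⁷) = 258.8 J/m³.

u ≈ 259 J/m³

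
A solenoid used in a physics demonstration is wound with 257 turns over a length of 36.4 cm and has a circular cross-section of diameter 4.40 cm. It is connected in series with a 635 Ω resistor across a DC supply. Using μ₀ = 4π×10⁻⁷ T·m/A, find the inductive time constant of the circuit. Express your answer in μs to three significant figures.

A = π(d/2)² = π(2.200×10^-2 m)² = 1.521×10^-3 m².
L = μ₀N²A/ℓ = (4π×10⁻⁷)(257)²(1.521×10^-3)/(0.364) = 3.467×10^-4 H.
τ = L/R = (3.467×10^-4)/(635) = 5.460×10^-7 s.

τ ≈ 0.546 μs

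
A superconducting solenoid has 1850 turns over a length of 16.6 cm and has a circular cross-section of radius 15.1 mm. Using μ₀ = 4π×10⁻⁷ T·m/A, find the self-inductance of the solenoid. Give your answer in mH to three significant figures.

A = πr² = π(1.510×10^-2 m)² = 7.163×10^-4 m².
For a long solenoid, L = μ₀N²A/ℓ.
L = (4π×10⁻⁷)(1850)²(7.163×10^-4)/(0.166 m) = 1.856×10^-2 H.

L ≈ 18.6 mH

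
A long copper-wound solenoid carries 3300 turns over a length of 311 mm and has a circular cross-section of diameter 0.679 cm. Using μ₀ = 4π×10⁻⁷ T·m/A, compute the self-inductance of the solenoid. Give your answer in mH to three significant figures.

L ≈ 1.59 mH

A = π(d/2)² = π(3.395×10^-3 m)² = 3.621×10^-5 m².
For a long solenoid, L = μ₀N²A/ℓ.
L = (4π×10⁻⁷)(3300)²(3.621×10^-5)/(0.311 m) = 1.593×10^-3 H.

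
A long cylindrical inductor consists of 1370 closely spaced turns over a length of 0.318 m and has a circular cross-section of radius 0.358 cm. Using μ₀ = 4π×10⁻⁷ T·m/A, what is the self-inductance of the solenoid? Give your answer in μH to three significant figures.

A = πr² = π(3.580×10^-3 m)² = 4.026×10^-5 m².
For a long solenoid, L = μ₀N²A/ℓ.
L = (4π×10⁻⁷)(1370)²(4.026×10^-5)/(0.318 m) = 2.986×10^-4 H.

L ≈ 299 μH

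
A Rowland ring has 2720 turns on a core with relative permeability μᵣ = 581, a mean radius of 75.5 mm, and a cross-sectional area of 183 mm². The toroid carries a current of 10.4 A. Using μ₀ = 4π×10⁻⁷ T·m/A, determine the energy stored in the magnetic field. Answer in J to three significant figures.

U ≈ 113 J

L = μ₀μᵣN²A/(2πR) = (4π×10⁻⁷)(581)(2720)²(1.830×10^-4)/(2π×7.550×10^-2) = 2.084 H.
U = ½LI² = ½(2.084)(10.4)² = 112.7 J.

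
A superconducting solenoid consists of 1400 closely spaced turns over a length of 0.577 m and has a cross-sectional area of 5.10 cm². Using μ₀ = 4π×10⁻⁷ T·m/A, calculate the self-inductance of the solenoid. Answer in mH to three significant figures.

L ≈ 2.18 mH

A = 5.10 cm² = 5.100×10^-4 m².
For a long solenoid, L = μ₀N²A/ℓ.
L = (4π×10⁻⁷)(1400)²(5.100×10^-4)/(0.577 m) = 2.177×10^-3 H.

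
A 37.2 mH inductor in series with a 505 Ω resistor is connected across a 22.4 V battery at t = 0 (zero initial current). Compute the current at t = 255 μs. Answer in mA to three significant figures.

τ = L/R = 3.720×10^-2/505 = 7.366×10^-5 s; final current I_∞ = ε/R = 22.4/505 = 4.436×10^-2 A.
I(t) = I_∞(1 − e^(−t/τ)) with t/τ = 3.462.
I = (4.436×10^-2)(1 − e^(−3.462)) = 4.296×10^-2 A.

I ≈ 43.0 mA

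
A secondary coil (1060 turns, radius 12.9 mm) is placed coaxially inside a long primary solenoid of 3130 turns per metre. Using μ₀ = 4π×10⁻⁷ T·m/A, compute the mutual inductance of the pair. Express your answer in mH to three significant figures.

M ≈ 2.18 mH

The outer solenoid produces a uniform field B₁ = μ₀n₁I₁ across the inner coil,
so the flux linkage is N₂Φ = N₂B₁A₂ = μ₀n₁N₂A₂·I₁, giving M = μ₀n₁N₂A₂.
A₂ = πr² = π(1.290×10^-2 m)² = 5.228×10^-4 m².
M = (4π×10⁻⁷)(3130)(1060)(5.228×10^-4) = 2.180×10^-3 H.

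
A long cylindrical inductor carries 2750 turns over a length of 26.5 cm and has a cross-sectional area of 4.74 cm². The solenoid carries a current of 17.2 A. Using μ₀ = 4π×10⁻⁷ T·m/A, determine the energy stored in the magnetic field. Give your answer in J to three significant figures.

A = 4.74 cm² = 4.740×10^-4 m².
L = μ₀N²A/ℓ = (4π×10⁻⁷)(2750)²(4.740×10^-4)/(0.265) = 1.700×10^-2 H.
U = ½LI² = ½(1.700×10^-2)(17.2)² = 2.514 J.

U ≈ 2.51 J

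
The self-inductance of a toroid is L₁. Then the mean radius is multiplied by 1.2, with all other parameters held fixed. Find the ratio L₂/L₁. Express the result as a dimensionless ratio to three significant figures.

L₂/L₁ = 0.833

For a toroid, L ∝ μᵣN²A/R.
L₂/L₁ = (1.2)^-1 = 0.833.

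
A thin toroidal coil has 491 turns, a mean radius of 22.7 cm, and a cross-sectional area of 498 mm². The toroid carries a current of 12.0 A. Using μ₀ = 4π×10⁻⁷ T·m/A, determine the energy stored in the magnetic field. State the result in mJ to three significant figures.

U ≈ 7.62 mJ

L = μ₀N²A/(2πR) = (4π×10⁻⁷)(491)²(4.980×10^-4)/(2π×0.227) = 1.058×10^-4 H.
U = ½LI² = ½(1.058×10^-4)(12.0)² = 7.616×10^-3 J.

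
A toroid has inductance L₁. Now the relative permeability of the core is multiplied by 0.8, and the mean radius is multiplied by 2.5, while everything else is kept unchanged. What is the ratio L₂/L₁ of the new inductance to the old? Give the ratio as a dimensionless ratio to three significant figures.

For a toroid, L ∝ μᵣN²A/R.
L₂/L₁ = (0.8) × (2.5)^-1 = 0.320.

L₂/L₁ = 0.320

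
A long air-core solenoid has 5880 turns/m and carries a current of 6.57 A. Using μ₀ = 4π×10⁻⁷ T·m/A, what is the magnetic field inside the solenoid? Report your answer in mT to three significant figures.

Inside a long solenoid, B = μ₀nI.
B = (4π×10⁻⁷)(5.880×10^3 m⁻¹)(6.57 A) = 4.8546×10^-2 T.

B ≈ 48.5 mT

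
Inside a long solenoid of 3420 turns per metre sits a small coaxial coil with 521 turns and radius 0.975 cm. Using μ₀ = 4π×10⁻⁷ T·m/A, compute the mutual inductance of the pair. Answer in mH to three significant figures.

The outer solenoid produces a uniform field B₁ = μ₀n₁I₁ across the inner coil,
so the flux linkage is N₂Φ = N₂B₁A₂ = μ₀n₁N₂A₂·I₁, giving M = μ₀n₁N₂A₂.
A₂ = πr² = π(9.750×10^-3 m)² = 2.986×10^-4 m².
M = (4π×10⁻⁷)(3420)(521)(2.986×10^-4) = 6.687×10^-4 H.

M ≈ 0.669 mH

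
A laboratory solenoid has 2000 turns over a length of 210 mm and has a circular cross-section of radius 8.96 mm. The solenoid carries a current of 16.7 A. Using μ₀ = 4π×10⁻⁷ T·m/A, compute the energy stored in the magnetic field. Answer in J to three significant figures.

A = πr² = π(8.960×10^-3 m)² = 2.522×10^-4 m².
L = μ₀N²A/ℓ = (4π×10⁻⁷)(2000)²(2.522×10^-4)/(0.21) = 6.037×10^-3 H.
U = ½LI² = ½(6.037×10^-3)(16.7)² = 0.8418 J.

U ≈ 0.842 J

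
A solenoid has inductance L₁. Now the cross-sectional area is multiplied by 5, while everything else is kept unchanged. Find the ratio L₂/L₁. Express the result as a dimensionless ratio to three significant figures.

For a solenoid, L ∝ μᵣN²A/ℓ.
L₂/L₁ = (5) = 5.00.

L₂/L₁ = 5.00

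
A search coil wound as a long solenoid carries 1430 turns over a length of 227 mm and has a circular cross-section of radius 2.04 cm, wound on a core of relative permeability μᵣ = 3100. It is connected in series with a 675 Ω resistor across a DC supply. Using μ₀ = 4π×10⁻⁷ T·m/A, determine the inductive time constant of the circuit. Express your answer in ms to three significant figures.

A = πr² = π(2.040×10^-2 m)² = 1.307×10^-3 m².
L = μ₀μᵣN²A/ℓ = (4π×10⁻⁷)(3100)(1430)²(1.307×10^-3)/(0.227) = 45.88 H.
τ = L/R = (45.88)/(675) = 6.797×10^-2 s.

τ ≈ 68.0 ms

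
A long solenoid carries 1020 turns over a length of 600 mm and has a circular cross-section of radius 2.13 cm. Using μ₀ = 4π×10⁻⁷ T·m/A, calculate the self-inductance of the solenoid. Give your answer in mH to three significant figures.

A = πr² = π(2.130×10^-2 m)² = 1.425×10^-3 m².
For a long solenoid, L = μ₀N²A/ℓ.
L = (4π×10⁻⁷)(1020)²(1.425×10^-3)/(0.6 m) = 3.106×10^-3 H.

L ≈ 3.11 mH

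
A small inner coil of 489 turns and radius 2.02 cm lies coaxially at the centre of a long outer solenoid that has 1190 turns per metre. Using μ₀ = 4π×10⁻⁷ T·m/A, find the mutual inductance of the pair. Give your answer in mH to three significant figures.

M ≈ 0.937 mH

The outer solenoid produces a uniform field B₁ = μ₀n₁I₁ across the inner coil,
so the flux linkage is N₂Φ = N₂B₁A₂ = μ₀n₁N₂A₂·I₁, giving M = μ₀n₁N₂A₂.
A₂ = πr² = π(2.020×10^-2 m)² = 1.282×10^-3 m².
M = (4π×10⁻⁷)(1190)(489)(1.282×10^-3) = 9.374×10^-4 H.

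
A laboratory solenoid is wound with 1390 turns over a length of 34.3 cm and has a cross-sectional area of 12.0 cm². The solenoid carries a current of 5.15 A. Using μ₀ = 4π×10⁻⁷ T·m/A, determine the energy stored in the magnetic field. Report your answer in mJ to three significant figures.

U ≈ 113 mJ

A = 12.0 cm² = 1.200×10^-3 m².
L = μ₀N²A/ℓ = (4π×10⁻⁷)(1390)²(1.200×10^-3)/(0.343) = 8.494×10^-3 H.
U = ½LI² = ½(8.494×10^-3)(5.15)² = 0.1126 J.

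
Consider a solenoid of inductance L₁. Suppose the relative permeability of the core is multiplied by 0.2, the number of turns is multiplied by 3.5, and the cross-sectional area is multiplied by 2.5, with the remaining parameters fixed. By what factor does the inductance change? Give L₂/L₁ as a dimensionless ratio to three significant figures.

For a solenoid, L ∝ μᵣN²A/ℓ.
L₂/L₁ = (0.2) × (3.5)^2 × (2.5) = 6.13.

L₂/L₁ = 6.13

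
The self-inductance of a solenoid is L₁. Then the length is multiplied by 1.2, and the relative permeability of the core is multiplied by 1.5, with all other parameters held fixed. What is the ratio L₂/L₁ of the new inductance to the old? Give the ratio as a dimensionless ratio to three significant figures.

For a solenoid, L ∝ μᵣN²A/ℓ.
L₂/L₁ = (1.2)^-1 × (1.5) = 1.25.

L₂/L₁ = 1.25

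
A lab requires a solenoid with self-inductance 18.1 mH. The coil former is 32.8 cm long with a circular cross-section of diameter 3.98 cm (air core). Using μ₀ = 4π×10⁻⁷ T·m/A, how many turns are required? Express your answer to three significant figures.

N ≈ 1950 turns

A = π(d/2)² = π(1.990×10^-2 m)² = 1.244×10^-3 m².
From L = μ₀N²A/ℓ, N = √(Lℓ / (μ₀A)).
N = √[(1.810×10^-2)(0.328) / ((4π×10⁻⁷)×1.244×10^-3)] = √(3.797×10^6) ≈ 1948.7.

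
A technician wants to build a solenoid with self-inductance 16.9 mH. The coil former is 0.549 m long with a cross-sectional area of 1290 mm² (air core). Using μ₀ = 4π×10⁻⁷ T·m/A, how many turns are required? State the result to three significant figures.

A = 1290 mm² = 1.290×10^-3 m².
From L = μ₀N²A/ℓ, N = √(Lℓ / (μ₀A)).
N = √[(1.690×10^-2)(0.549) / ((4π×10⁻⁷)×1.290×10^-3)] = √(5.723×10^6) ≈ 2392.4.

N ≈ 2390 turns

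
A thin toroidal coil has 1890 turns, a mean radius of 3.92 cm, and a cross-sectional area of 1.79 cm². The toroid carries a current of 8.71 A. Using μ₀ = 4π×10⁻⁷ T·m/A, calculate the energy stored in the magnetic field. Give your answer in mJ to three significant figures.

U ≈ 124 mJ

L = μ₀N²A/(2πR) = (4π×10⁻⁷)(1890)²(1.790×10^-4)/(2π×3.920×10^-2) = 3.262×10^-3 H.
U = ½LI² = ½(3.262×10^-3)(8.71)² = 0.1237 J.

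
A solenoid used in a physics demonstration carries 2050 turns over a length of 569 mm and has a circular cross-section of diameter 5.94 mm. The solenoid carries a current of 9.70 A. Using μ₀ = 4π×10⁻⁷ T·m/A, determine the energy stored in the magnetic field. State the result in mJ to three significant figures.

U ≈ 12.1 mJ

A = π(d/2)² = π(2.970×10^-3 m)² = 2.771×10^-5 m².
L = μ₀N²A/ℓ = (4π×10⁻⁷)(2050)²(2.771×10^-5)/(0.569) = 2.572×10^-4 H.
U = ½LI² = ½(2.572×10^-4)(9.70)² = 1.210×10^-2 J.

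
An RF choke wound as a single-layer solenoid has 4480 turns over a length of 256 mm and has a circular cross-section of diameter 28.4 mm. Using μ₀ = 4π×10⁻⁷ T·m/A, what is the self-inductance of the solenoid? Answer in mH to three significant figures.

A = π(d/2)² = π(1.420×10^-2 m)² = 6.3347×10^-4 m².
For a long solenoid, L = μ₀N²A/ℓ.
L = (4π×10⁻⁷)(4480)²(6.3347×10^-4)/(0.256 m) = 6.241×10^-2 H.

L ≈ 62.4 mH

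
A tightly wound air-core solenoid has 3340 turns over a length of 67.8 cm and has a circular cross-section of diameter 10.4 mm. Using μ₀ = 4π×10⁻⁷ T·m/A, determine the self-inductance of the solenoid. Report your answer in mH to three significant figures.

A = π(d/2)² = π(5.200×10^-3 m)² = 8.4949×10^-5 m².
For a long solenoid, L = μ₀N²A/ℓ.
L = (4π×10⁻⁷)(3340)²(8.4949×10^-5)/(0.678 m) = 1.756×10^-3 H.

L ≈ 1.76 mH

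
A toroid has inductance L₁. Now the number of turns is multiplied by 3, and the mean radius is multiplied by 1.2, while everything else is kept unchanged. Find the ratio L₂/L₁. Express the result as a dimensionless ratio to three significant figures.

L₂/L₁ = 7.50

For a toroid, L ∝ μᵣN²A/R.
L₂/L₁ = (3)^2 × (1.2)^-1 = 7.50.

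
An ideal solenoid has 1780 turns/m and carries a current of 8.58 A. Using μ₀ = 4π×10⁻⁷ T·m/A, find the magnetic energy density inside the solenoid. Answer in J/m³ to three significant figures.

u ≈ 147 J/m³

B = μ₀nI = (4π×10⁻⁷)(1.780×10^3)(8.58) = 1.919×10^-2 T.
u = B²/(2μ₀) = (1.919×10^-2)²/(2×4π×10⁻⁷) = 146.6 J/m³.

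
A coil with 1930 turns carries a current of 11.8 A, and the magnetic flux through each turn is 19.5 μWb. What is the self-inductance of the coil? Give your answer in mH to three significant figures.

L ≈ 3.19 mH

Self-inductance is defined by L = NΦ_B/I (flux linkage over current).
L = (1930)(1.950×10^-5 Wb)/(11.8 A) = 3.189×10^-3 H.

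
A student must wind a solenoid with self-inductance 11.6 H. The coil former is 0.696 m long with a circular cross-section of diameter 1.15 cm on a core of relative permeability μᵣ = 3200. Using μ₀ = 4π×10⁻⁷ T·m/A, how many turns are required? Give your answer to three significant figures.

A = π(d/2)² = π(5.750×10^-3 m)² = 1.039×10^-4 m².
From L = μ₀μᵣN²A/ℓ, N = √(Lℓ / (μ₀μᵣA)).
N = √[(11.6)(0.696) / ((4π×10⁻⁷)(3200)×1.039×10^-4)] = √(1.933×10^7) ≈ 4396.5.

N ≈ 4400 turns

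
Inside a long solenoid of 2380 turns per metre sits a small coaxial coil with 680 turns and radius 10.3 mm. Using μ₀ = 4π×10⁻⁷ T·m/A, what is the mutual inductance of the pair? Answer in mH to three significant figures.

The outer solenoid produces a uniform field B₁ = μ₀n₁I₁ across the inner coil,
so the flux linkage is N₂Φ = N₂B₁A₂ = μ₀n₁N₂A₂·I₁, giving M = μ₀n₁N₂A₂.
A₂ = πr² = π(1.030×10^-2 m)² = 3.333×10^-4 m².
M = (4π×10⁻⁷)(2380)(680)(3.333×10^-4) = 6.778×10^-4 H.

M ≈ 0.678 mH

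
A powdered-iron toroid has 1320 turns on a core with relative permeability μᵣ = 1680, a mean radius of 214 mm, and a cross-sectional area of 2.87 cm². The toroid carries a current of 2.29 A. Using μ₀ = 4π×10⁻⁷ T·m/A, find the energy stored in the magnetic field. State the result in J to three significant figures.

U ≈ 2.06 J

L = μ₀μᵣN²A/(2πR) = (4π×10⁻⁷)(1680)(1320)²(2.870×10^-4)/(2π×0.214) = 0.7852 H.
U = ½LI² = ½(0.7852)(2.29)² = 2.059 J.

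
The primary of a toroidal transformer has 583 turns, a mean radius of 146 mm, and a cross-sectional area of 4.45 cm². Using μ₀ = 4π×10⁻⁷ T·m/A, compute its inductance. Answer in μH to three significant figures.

L ≈ 207 μH

For a thin toroid, L = μ₀N²A/(2πR).
L = (4π×10⁻⁷)(583)²(4.450×10^-4) / (2π×0.146 m) = 2.072×10^-4 H.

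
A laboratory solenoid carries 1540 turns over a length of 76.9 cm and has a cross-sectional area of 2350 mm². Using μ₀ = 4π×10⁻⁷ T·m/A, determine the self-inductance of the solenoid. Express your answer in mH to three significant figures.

L ≈ 9.11 mH

A = 2350 mm² = 2.350×10^-3 m².
For a long solenoid, L = μ₀N²A/ℓ.
L = (4π×10⁻⁷)(1540)²(2.350×10^-3)/(0.769 m) = 9.107×10^-3 H.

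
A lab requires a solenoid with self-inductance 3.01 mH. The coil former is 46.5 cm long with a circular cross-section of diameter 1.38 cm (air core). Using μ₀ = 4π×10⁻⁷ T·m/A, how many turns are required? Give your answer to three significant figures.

N ≈ 2730 turns

A = π(d/2)² = π(6.900×10^-3 m)² = 1.496×10^-4 m².
From L = μ₀N²A/ℓ, N = √(Lℓ / (μ₀A)).
N = √[(3.010×10^-3)(0.465) / ((4π×10⁻⁷)×1.496×10^-4)] = √(7.447×10^6) ≈ 2728.9.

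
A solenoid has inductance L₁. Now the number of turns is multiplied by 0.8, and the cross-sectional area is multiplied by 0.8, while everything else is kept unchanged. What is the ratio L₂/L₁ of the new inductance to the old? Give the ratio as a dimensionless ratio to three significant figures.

L₂/L₁ = 0.512

For a solenoid, L ∝ μᵣN²A/ℓ.
L₂/L₁ = (0.8)^2 × (0.8) = 0.512.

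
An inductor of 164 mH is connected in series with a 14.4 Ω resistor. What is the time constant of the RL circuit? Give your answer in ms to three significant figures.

τ ≈ 11.4 ms

τ = L/R = (0.164 H)/(14.4 Ω) = 1.139×10^-2 s.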